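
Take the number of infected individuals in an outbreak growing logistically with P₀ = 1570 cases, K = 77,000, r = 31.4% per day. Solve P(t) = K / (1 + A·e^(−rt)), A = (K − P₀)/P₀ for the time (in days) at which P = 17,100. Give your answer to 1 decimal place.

A = (77000 − 1570)/1570 = 48.04459
17100 = 77000/(1 + 48.04459·e^(−0.314t)) → 1 + 48.04459·e^(−0.314t) = 4.50292
e^(−0.314t) = 0.07291 → t = ln(13.71557)/0.314 = 2.61853/0.314

t ≈ 8.3 days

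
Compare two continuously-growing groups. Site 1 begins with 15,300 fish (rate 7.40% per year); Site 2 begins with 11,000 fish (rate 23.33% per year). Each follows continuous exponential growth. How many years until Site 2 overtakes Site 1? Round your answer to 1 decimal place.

15300·e^(0.074t) = 11000·e^(0.2333t)
15300/11000 = e^((0.2333 − 0.074)t) → ln(1.39091) = 0.1593·t
t = 0.32996 / 0.1593

t ≈ 2.1 years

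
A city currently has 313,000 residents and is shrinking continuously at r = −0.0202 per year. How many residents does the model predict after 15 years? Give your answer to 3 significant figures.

≈ 231,000 residents

P(15) = 313000 · e^(-0.0202·15) = 313000 · e^(-0.303)
= 313000 · 0.7386 ≈ 231181.52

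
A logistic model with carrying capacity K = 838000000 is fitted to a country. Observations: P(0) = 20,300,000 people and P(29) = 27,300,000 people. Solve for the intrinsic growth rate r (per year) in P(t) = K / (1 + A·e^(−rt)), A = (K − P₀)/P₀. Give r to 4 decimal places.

A = (838000000 − 20300000)/20300000 = 40.28079
27300000 = 838000000/(1 + 40.28079·e^(−r·29)) → e^(−29r) = (30.69597 − 1)/40.28079 = 0.737224
r = −ln(0.737224)/29 = 0.30486/29

r ≈ 0.0105 per year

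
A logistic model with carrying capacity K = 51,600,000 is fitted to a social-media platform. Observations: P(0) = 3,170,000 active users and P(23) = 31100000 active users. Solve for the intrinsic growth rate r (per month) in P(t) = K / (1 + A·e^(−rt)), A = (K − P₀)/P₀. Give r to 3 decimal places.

r ≈ 0.137 per month

A = (51600000 − 3170000)/3170000 = 15.2776
31100000 = 51600000/(1 + 15.2776·e^(−r·23)) → e^(−23r) = (1.65916 − 1)/15.2776 = 0.043146
r = −ln(0.043146)/23 = 3.14317/23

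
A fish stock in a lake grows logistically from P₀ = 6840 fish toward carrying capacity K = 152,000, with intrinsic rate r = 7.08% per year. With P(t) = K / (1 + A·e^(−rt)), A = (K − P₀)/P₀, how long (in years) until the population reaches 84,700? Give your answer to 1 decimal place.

t ≈ 46.4 years

A = (152000 − 6840)/6840 = 21.22222
84700 = 152000/(1 + 21.22222·e^(−0.0708t)) → 1 + 21.22222·e^(−0.0708t) = 1.79457
e^(−0.0708t) = 0.03744 → t = ln(26.7091)/0.0708 = 3.285/0.0708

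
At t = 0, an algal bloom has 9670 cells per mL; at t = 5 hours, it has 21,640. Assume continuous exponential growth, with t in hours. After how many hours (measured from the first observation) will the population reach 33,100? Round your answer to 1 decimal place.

t ≈ 7.6 hours

r = ln(21640/9670) / 5 ≈ 0.161103 per hour
t = ln(33100/9670) / r = 1.2305 / 0.161103 ≈ 7.638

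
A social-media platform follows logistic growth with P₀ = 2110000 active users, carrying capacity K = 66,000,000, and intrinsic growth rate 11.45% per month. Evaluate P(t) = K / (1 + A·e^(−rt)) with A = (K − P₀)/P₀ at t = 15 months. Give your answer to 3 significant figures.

≈ 10,300,000 active users

A = (66000000 − 2110000)/2110000 = 30.27962
P(15) = 66000000 / (1 + 30.27962·e^(−0.1145·15)) = 66000000 / (1 + 30.27962·0.179514)
= 66000000 / 6.43563 ≈ 10255410.75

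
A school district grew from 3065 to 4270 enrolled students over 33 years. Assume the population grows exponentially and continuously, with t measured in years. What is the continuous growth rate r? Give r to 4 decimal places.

r ≈ 0.0100 per year

4270 = 3065 · e^(r·33)
e^(33r) = 4270/3065 = 1.39315
r = ln(1.39315) / 33 = 0.33157 / 33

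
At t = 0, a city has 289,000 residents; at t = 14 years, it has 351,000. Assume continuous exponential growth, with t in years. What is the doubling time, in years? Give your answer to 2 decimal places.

doubling time ≈ 49.93 years

r = ln(351000/289000) / 14 = ln(1.21453) / 14 ≈ 0.013883 per year
doubling time = ln 2 / |r| = 0.69315 / 0.013883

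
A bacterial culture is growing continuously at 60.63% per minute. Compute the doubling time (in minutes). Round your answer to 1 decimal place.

doubling time = ln(2) / |r| = 0.69315 / 0.6063

doubling time ≈ 1.1 minutes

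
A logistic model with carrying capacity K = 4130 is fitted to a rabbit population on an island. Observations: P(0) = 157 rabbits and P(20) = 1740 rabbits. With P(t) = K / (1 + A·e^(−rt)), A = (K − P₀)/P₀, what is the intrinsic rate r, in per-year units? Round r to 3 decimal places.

r ≈ 0.146 per year

A = (4130 − 157)/157 = 25.30573
1740 = 4130/(1 + 25.30573·e^(−r·20)) → e^(−20r) = (2.37356 − 1)/25.30573 = 0.054279
r = −ln(0.054279)/20 = 2.91362/20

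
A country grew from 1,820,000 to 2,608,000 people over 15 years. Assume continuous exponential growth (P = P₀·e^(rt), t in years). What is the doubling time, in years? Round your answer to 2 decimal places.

r = ln(2608000/1820000) / 15 = ln(1.43297) / 15 ≈ 0.023983 per year
doubling time = ln 2 / |r| = 0.69315 / 0.023983

doubling time ≈ 28.90 years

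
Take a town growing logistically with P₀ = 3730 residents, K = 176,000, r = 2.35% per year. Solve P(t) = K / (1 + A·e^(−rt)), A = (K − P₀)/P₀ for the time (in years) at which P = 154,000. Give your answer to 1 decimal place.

t ≈ 245.9 years

A = (176000 − 3730)/3730 = 46.18499
154000 = 176000/(1 + 46.18499·e^(−0.0235t)) → 1 + 46.18499·e^(−0.0235t) = 1.14286
e^(−0.0235t) = 0.003093 → t = ln(323.29491)/0.0235 = 5.77856/0.0235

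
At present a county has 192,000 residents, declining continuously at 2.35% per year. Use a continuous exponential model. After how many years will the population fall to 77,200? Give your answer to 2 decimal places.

t ≈ 38.77 years

77200 = 192000 · e^(-0.0235·t)
t = ln(77200/192000) / -0.0235 = ln(0.40208) / -0.0235 = -0.9111 / -0.0235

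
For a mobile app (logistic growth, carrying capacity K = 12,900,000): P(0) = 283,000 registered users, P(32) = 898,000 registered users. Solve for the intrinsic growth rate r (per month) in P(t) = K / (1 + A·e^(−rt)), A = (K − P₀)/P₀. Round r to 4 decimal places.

A = (12900000 − 283000)/283000 = 44.58304
898000 = 12900000/(1 + 44.58304·e^(−r·32)) → e^(−32r) = (14.36526 − 1)/44.58304 = 0.299783
r = −ln(0.299783)/32 = 1.20469/32

r ≈ 0.0376 per month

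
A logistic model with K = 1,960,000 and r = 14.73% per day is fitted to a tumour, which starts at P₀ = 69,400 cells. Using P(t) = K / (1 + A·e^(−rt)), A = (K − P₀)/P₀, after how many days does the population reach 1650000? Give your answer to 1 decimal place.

t ≈ 33.8 days

A = (1960000 − 69400)/69400 = 27.24207
1650000 = 1960000/(1 + 27.24207·e^(−0.1473t)) → 1 + 27.24207·e^(−0.1473t) = 1.18788
e^(−0.1473t) = 0.006897 → t = ln(144.99814)/0.1473 = 4.97672/0.1473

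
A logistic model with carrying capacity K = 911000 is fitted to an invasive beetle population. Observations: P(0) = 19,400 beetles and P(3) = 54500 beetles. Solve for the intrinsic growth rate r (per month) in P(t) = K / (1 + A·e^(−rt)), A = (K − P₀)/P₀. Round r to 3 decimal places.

r ≈ 0.358 per month

A = (911000 − 19400)/19400 = 45.95876
54500 = 911000/(1 + 45.95876·e^(−r·3)) → e^(−3r) = (16.7156 − 1)/45.95876 = 0.34195
r = −ln(0.34195)/3 = 1.07309/3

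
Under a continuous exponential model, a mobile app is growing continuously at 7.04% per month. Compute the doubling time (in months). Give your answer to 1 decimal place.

doubling time = ln(2) / |r| = 0.69315 / 0.0704

doubling time ≈ 9.8 months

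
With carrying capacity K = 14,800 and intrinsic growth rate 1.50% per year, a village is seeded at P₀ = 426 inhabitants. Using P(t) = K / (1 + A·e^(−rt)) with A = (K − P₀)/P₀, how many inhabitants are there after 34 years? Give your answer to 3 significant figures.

A = (14800 − 426)/426 = 33.74178
P(34) = 14800 / (1 + 33.74178·e^(−0.015·34)) = 14800 / (1 + 33.74178·0.600496)
= 14800 / 21.26179 ≈ 696.08

≈ 696 inhabitants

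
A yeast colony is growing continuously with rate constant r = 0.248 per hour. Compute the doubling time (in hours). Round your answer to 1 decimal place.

doubling time ≈ 2.8 hours

doubling time = ln(2) / |r| = 0.69315 / 0.248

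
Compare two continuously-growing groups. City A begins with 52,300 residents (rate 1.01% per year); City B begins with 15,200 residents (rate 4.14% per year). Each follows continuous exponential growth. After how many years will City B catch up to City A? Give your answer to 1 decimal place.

52300·e^(0.0101t) = 15200·e^(0.0414t)
52300/15200 = e^((0.0414 − 0.0101)t) → ln(3.44079) = 0.0313·t
t = 1.2357 / 0.0313

t ≈ 39.5 years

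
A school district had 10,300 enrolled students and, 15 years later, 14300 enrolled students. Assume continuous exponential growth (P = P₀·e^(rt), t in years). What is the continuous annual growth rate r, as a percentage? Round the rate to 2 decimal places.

14300 = 10300 · e^(r·15)
e^(15r) = 14300/10300 = 1.38835
r = ln(1.38835) / 15 = 0.32812 / 15

r ≈ 2.19% per year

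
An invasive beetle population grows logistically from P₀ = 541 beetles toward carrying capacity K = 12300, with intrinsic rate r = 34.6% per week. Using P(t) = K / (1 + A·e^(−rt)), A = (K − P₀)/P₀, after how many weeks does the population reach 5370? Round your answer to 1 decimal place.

t ≈ 8.2 weeks

A = (12300 − 541)/541 = 21.73567
5370 = 12300/(1 + 21.73567·e^(−0.346t)) → 1 + 21.73567·e^(−0.346t) = 2.2905
e^(−0.346t) = 0.059373 → t = ln(16.8428)/0.346 = 2.82392/0.346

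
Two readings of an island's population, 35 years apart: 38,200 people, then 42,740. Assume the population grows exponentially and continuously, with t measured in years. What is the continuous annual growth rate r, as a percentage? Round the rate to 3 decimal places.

42740 = 38200 · e^(r·35)
e^(35r) = 42740/38200 = 1.11885
r = ln(1.11885) / 35 = 0.1123 / 35

r ≈ 0.321% per year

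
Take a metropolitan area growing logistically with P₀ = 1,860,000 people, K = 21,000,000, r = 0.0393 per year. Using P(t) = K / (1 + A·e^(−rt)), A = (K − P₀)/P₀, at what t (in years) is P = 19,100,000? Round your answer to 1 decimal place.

t ≈ 118.0 years

A = (21000000 − 1860000)/1860000 = 10.29032
19100000 = 21000000/(1 + 10.29032·e^(−0.0393t)) → 1 + 10.29032·e^(−0.0393t) = 1.09948
e^(−0.0393t) = 0.009667 → t = ln(103.44482)/0.0393 = 4.63904/0.0393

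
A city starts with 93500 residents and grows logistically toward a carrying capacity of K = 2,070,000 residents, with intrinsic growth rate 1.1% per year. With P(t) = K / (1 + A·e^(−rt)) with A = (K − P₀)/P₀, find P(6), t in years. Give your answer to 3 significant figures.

≈ 99,600 residents

A = (2070000 − 93500)/93500 = 21.13904
P(6) = 2070000 / (1 + 21.13904·e^(−0.011·6)) = 2070000 / (1 + 21.13904·0.936131)
= 2070000 / 20.78891 ≈ 99572.34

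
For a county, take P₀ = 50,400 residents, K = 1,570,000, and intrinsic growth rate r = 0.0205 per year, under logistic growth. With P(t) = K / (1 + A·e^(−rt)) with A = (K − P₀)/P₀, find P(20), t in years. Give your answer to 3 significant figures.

≈ 74,700 residents

A = (1570000 − 50400)/50400 = 30.15079
P(20) = 1570000 / (1 + 30.15079·e^(−0.0205·20)) = 1570000 / (1 + 30.15079·0.66365)
= 1570000 / 21.00958 ≈ 74727.81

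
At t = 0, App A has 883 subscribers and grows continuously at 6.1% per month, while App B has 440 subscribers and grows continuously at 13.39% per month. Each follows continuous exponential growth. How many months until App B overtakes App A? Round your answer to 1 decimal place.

t ≈ 9.6 months

883·e^(0.061t) = 440·e^(0.1339t)
883/440 = e^((0.1339 − 0.061)t) → ln(2.00682) = 0.0729·t
t = 0.69655 / 0.0729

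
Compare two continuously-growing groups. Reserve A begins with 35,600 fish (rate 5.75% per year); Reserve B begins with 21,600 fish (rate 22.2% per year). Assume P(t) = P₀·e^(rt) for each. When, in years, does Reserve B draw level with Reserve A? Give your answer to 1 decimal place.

35600·e^(0.0575t) = 21600·e^(0.222t)
35600/21600 = e^((0.222 − 0.0575)t) → ln(1.64815) = 0.1645·t
t = 0.49965 / 0.1645

t ≈ 3.0 years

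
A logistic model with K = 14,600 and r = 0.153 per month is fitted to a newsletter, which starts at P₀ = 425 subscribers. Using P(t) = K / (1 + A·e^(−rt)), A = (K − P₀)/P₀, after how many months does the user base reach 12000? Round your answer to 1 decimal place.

A = (14600 − 425)/425 = 33.35294
12000 = 14600/(1 + 33.35294·e^(−0.153t)) → 1 + 33.35294·e^(−0.153t) = 1.21667
e^(−0.153t) = 0.006496 → t = ln(153.93665)/0.153 = 5.03654/0.153

t ≈ 32.9 months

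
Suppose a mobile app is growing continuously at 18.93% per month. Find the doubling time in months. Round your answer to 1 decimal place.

doubling time = ln(2) / |r| = 0.69315 / 0.1893

doubling time ≈ 3.7 months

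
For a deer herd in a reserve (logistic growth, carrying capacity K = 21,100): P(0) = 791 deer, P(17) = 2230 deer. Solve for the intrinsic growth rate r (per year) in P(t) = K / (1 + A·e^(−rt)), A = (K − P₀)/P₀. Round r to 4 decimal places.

A = (21100 − 791)/791 = 25.67509
2230 = 21100/(1 + 25.67509·e^(−r·17)) → e^(−17r) = (9.46188 − 1)/25.67509 = 0.329576
r = −ln(0.329576)/17 = 1.10995/17

r ≈ 0.0653 per year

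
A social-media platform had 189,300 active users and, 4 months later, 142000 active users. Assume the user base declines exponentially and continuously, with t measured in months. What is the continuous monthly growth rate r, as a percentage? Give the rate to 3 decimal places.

r ≈ -7.188% per month

142000 = 189300 · e^(r·4)
e^(4r) = 142000/189300 = 0.75013
r = ln(0.75013) / 4 = -0.28751 / 4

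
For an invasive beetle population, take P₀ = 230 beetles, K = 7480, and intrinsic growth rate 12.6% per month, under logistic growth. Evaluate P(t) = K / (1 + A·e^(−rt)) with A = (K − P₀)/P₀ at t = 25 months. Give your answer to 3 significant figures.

≈ 3,180 beetles

A = (7480 − 230)/230 = 31.52174
P(25) = 7480 / (1 + 31.52174·e^(−0.126·25)) = 7480 / (1 + 31.52174·0.042852)
= 7480 / 2.35077 ≈ 3181.93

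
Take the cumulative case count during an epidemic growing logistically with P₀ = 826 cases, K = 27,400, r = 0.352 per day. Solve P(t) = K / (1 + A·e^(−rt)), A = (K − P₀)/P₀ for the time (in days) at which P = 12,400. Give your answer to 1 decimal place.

A = (27400 − 826)/826 = 32.17191
12400 = 27400/(1 + 32.17191·e^(−0.352t)) → 1 + 32.17191·e^(−0.352t) = 2.20968
e^(−0.352t) = 0.0376 → t = ln(26.59545)/0.352 = 3.28074/0.352

t ≈ 9.3 days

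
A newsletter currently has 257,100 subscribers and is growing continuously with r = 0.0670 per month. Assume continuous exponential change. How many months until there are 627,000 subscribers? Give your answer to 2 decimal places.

627000 = 257100 · e^(0.067·t)
t = ln(627000/257100) / 0.067 = ln(2.43874) / 0.067 = 0.89148 / 0.067

t ≈ 13.31 months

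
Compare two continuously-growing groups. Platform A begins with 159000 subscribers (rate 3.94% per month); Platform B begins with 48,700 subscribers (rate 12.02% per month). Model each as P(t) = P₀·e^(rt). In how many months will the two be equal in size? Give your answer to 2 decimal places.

159000·e^(0.0394t) = 48700·e^(0.1202t)
159000/48700 = e^((0.1202 − 0.0394)t) → ln(3.26489) = 0.0808·t
t = 1.18323 / 0.0808

t ≈ 14.64 months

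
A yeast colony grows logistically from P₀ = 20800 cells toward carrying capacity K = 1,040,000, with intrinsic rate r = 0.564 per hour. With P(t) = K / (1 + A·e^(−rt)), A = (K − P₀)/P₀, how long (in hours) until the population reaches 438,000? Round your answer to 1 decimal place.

A = (1040000 − 20800)/20800 = 49
438000 = 1040000/(1 + 49·e^(−0.564t)) → 1 + 49·e^(−0.564t) = 2.37443
e^(−0.564t) = 0.02805 → t = ln(35.65116)/0.564 = 3.57378/0.564

t ≈ 6.3 hours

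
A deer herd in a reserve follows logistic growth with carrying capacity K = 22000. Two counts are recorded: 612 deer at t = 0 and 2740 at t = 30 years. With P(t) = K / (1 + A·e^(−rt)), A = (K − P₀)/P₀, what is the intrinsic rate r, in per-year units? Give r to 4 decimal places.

A = (22000 − 612)/612 = 34.94771
2740 = 22000/(1 + 34.94771·e^(−r·30)) → e^(−30r) = (8.0292 − 1)/34.94771 = 0.201135
r = −ln(0.201135)/30 = 1.60378/30

r ≈ 0.0535 per year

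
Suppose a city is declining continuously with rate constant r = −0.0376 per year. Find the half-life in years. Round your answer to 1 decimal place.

half-life = ln(2) / |r| = 0.69315 / 0.0376

half-life ≈ 18.4 years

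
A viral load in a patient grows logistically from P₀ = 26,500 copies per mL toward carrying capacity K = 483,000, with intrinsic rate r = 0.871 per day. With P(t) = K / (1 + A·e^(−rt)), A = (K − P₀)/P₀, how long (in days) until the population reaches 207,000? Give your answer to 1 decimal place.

A = (483000 − 26500)/26500 = 17.22642
207000 = 483000/(1 + 17.22642·e^(−0.871t)) → 1 + 17.22642·e^(−0.871t) = 2.33333
e^(−0.871t) = 0.077401 → t = ln(12.91981)/0.871 = 2.55876/0.871

t ≈ 2.9 days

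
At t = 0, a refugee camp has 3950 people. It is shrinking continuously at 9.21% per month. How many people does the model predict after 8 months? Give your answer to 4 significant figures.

P(8) = 3950 · e^(-0.0921·8) = 3950 · e^(-0.7368)
= 3950 · 0.47864 ≈ 1890.64

≈ 1,891 people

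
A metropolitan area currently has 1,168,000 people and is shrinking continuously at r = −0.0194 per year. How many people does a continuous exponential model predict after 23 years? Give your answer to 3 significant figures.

≈ 748,000 people

P(23) = 1168000 · e^(-0.0194·23) = 1168000 · e^(-0.4462)
= 1168000 · 0.64006 ≈ 747585.11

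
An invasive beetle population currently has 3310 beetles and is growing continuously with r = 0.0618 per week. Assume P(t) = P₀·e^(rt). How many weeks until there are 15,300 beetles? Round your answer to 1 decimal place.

t ≈ 24.8 weeks

15300 = 3310 · e^(0.0618·t)
t = ln(15300/3310) / 0.0618 = ln(4.62236) / 0.0618 = 1.5309 / 0.0618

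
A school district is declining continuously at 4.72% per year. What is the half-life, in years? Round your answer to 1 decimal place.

half-life = ln(2) / |r| = 0.69315 / 0.0472

half-life ≈ 14.7 years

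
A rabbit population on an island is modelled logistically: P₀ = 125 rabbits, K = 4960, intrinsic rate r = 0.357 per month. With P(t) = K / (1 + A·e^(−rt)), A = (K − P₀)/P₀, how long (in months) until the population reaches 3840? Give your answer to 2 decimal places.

t ≈ 13.69 months

A = (4960 − 125)/125 = 38.68
3840 = 4960/(1 + 38.68·e^(−0.357t)) → 1 + 38.68·e^(−0.357t) = 1.29167
e^(−0.357t) = 0.007541 → t = ln(132.61714)/0.357 = 4.88747/0.357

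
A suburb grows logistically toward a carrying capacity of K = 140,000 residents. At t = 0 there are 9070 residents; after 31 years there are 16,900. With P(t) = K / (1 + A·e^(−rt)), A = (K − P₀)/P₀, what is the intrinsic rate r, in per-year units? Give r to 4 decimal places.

r ≈ 0.0221 per year

A = (140000 − 9070)/9070 = 14.4355
16900 = 140000/(1 + 14.4355·e^(−r·31)) → e^(−31r) = (8.28402 − 1)/14.4355 = 0.504591
r = −ln(0.504591)/31 = 0.68401/31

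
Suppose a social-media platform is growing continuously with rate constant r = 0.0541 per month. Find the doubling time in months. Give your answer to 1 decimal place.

doubling time ≈ 12.8 months

doubling time = ln(2) / |r| = 0.69315 / 0.0541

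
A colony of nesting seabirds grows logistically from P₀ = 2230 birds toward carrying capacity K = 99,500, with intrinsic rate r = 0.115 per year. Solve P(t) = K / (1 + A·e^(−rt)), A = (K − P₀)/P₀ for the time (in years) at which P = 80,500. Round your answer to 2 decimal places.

t ≈ 45.39 years

A = (99500 − 2230)/2230 = 43.61883
80500 = 99500/(1 + 43.61883·e^(−0.115t)) → 1 + 43.61883·e^(−0.115t) = 1.23602
e^(−0.115t) = 0.005411 → t = ln(184.80611)/0.115 = 5.21931/0.115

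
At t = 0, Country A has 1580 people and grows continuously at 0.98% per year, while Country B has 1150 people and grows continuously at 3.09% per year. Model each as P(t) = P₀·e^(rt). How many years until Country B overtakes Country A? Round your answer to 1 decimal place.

t ≈ 15.1 years

1580·e^(0.0098t) = 1150·e^(0.0309t)
1580/1150 = e^((0.0309 − 0.0098)t) → ln(1.37391) = 0.0211·t
t = 0.31766 / 0.0211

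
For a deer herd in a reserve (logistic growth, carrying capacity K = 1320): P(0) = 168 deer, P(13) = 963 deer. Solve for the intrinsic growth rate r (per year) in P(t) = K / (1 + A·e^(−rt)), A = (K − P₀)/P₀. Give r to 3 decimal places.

A = (1320 − 168)/168 = 6.85714
963 = 1320/(1 + 6.85714·e^(−r·13)) → e^(−13r) = (1.37072 − 1)/6.85714 = 0.054063
r = −ln(0.054063)/13 = 2.91761/13

r ≈ 0.224 per year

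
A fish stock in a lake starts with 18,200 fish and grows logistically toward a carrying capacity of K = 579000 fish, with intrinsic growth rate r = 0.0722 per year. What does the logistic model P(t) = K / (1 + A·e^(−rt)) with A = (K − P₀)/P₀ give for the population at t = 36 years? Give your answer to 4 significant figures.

A = (579000 − 18200)/18200 = 30.81319
P(36) = 579000 / (1 + 30.81319·e^(−0.0722·36)) = 579000 / (1 + 30.81319·0.074333)
= 579000 / 3.29044 ≈ 175964.46

≈ 176,000 fish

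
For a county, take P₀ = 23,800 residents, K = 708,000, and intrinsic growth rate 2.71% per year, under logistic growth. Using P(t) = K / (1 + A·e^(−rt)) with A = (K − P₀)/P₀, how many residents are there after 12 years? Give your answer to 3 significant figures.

A = (708000 − 23800)/23800 = 28.7479
P(12) = 708000 / (1 + 28.7479·e^(−0.0271·12)) = 708000 / (1 + 28.7479·0.722383)
= 708000 / 21.76699 ≈ 32526.32

≈ 32,500 residents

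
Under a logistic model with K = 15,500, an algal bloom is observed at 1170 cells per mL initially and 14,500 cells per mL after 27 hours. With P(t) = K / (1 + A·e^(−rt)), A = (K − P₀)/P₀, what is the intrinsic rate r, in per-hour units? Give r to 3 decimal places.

r ≈ 0.192 per hour

A = (15500 − 1170)/1170 = 12.24786
14500 = 15500/(1 + 12.24786·e^(−r·27)) → e^(−27r) = (1.06897 − 1)/12.24786 = 0.005631
r = −ln(0.005631)/27 = 5.1795/27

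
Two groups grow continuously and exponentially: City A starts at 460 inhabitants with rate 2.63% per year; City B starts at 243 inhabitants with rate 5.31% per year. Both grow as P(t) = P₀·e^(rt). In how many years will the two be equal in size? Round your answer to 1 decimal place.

t ≈ 23.8 years

460·e^(0.0263t) = 243·e^(0.0531t)
460/243 = e^((0.0531 − 0.0263)t) → ln(1.893) = 0.0268·t
t = 0.63817 / 0.0268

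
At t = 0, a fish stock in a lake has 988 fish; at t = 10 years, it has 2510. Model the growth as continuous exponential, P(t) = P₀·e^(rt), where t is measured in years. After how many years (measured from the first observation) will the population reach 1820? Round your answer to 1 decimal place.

t ≈ 6.6 years

r = ln(2510/988) / 10 ≈ 0.093236 per year
t = ln(1820/988) / r = 0.61091 / 0.093236 ≈ 6.552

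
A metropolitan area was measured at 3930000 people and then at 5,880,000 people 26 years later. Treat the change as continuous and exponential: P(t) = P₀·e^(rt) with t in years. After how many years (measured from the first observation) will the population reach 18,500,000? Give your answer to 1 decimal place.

t ≈ 100.0 years

r = ln(5880000/3930000) / 26 ≈ 0.015497 per year
t = ln(18500000/3930000) / r = 1.54913 / 0.015497 ≈ 99.964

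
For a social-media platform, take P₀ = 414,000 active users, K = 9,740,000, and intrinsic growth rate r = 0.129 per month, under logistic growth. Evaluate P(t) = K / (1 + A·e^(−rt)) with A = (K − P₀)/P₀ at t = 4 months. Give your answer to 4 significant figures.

A = (9740000 − 414000)/414000 = 22.52657
P(4) = 9740000 / (1 + 22.52657·e^(−0.129·4)) = 9740000 / (1 + 22.52657·0.596903)
= 9740000 / 14.44619 ≈ 674226.4

≈ 674,200 active users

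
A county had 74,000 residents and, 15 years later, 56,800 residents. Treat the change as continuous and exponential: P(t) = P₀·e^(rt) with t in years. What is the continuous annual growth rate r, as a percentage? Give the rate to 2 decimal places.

56800 = 74000 · e^(r·15)
e^(15r) = 56800/74000 = 0.76757
r = ln(0.76757) / 15 = -0.26453 / 15

r ≈ -1.76% per year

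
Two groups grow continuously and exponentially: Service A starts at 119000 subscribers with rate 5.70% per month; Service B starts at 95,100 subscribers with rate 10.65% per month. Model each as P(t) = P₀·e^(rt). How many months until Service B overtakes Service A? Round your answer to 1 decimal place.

119000·e^(0.057t) = 95100·e^(0.1065t)
119000/95100 = e^((0.1065 − 0.057)t) → ln(1.25131) = 0.0495·t
t = 0.22419 / 0.0495

t ≈ 4.5 months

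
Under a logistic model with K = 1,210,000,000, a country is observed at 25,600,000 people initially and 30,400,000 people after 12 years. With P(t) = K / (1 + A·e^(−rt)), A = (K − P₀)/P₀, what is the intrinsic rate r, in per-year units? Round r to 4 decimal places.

r ≈ 0.0147 per year

A = (1210000000 − 25600000)/25600000 = 46.26562
30400000 = 1210000000/(1 + 46.26562·e^(−r·12)) → e^(−12r) = (39.80263 − 1)/46.26562 = 0.838692
r = −ln(0.838692)/12 = 0.17591/12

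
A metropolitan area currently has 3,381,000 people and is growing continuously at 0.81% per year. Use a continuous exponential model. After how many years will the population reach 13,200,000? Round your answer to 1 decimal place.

t ≈ 168.2 years

13200000 = 3381000 · e^(0.0081·t)
t = ln(13200000/3381000) / 0.0081 = ln(3.90417) / 0.0081 = 1.36205 / 0.0081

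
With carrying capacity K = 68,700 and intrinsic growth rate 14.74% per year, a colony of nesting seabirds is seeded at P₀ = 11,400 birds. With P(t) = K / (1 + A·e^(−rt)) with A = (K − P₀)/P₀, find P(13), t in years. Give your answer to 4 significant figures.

≈ 39,490 birds

A = (68700 − 11400)/11400 = 5.02632
P(13) = 68700 / (1 + 5.02632·e^(−0.1474·13)) = 68700 / (1 + 5.02632·0.147165)
= 68700 / 1.7397 ≈ 39489.6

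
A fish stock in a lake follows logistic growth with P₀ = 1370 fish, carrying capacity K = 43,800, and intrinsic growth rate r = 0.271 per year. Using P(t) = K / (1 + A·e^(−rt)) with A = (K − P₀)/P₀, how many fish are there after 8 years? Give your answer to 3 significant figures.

≈ 9,640 fish

A = (43800 − 1370)/1370 = 30.9708
P(8) = 43800 / (1 + 30.9708·e^(−0.271·8)) = 43800 / (1 + 30.9708·0.114406)
= 43800 / 4.54325 ≈ 9640.67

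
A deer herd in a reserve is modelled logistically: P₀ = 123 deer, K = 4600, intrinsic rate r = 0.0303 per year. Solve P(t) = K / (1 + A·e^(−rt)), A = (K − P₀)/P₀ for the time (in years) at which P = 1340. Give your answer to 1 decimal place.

A = (4600 − 123)/123 = 36.39837
1340 = 4600/(1 + 36.39837·e^(−0.0303t)) → 1 + 36.39837·e^(−0.0303t) = 3.43284
e^(−0.0303t) = 0.066839 → t = ln(14.96129)/0.0303 = 2.70547/0.0303

t ≈ 89.3 years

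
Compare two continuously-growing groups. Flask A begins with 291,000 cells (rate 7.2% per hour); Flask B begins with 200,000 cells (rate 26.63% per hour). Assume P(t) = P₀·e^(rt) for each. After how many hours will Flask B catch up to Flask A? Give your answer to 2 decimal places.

291000·e^(0.072t) = 200000·e^(0.2663t)
291000/200000 = e^((0.2663 − 0.072)t) → ln(1.455) = 0.1943·t
t = 0.37501 / 0.1943

t ≈ 1.93 hours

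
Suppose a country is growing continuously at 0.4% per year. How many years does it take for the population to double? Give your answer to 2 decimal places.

doubling time ≈ 173.29 years

doubling time = ln(2) / |r| = 0.69315 / 0.004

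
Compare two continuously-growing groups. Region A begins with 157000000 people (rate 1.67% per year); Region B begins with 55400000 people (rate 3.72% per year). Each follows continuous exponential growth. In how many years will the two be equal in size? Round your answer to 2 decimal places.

t ≈ 50.81 years

157000000·e^(0.0167t) = 55400000·e^(0.0372t)
157000000/55400000 = e^((0.0372 − 0.0167)t) → ln(2.83394) = 0.0205·t
t = 1.04167 / 0.0205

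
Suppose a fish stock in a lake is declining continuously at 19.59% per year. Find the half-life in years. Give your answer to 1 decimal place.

half-life = ln(2) / |r| = 0.69315 / 0.1959

half-life ≈ 3.5 years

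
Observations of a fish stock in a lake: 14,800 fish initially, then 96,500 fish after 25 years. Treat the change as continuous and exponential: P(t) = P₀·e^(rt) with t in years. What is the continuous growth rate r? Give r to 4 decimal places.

96500 = 14800 · e^(r·25)
e^(25r) = 96500/14800 = 6.52027
r = ln(6.52027) / 25 = 1.87492 / 25

r ≈ 0.0750 per year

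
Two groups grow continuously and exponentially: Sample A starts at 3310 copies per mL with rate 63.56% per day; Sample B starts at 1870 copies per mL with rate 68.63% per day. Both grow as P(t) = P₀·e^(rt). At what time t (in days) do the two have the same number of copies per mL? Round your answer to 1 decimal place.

3310·e^(0.6356t) = 1870·e^(0.6863t)
3310/1870 = e^((0.6863 − 0.6356)t) → ln(1.77005) = 0.0507·t
t = 0.57101 / 0.0507

t ≈ 11.3 days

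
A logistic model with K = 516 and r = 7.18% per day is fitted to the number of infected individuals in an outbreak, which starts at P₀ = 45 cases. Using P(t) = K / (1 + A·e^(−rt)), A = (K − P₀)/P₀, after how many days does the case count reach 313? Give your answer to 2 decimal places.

A = (516 − 45)/45 = 10.46667
313 = 516/(1 + 10.46667·e^(−0.0718t)) → 1 + 10.46667·e^(−0.0718t) = 1.64856
e^(−0.0718t) = 0.061965 → t = ln(16.13826)/0.0718 = 2.78119/0.0718

t ≈ 38.74 days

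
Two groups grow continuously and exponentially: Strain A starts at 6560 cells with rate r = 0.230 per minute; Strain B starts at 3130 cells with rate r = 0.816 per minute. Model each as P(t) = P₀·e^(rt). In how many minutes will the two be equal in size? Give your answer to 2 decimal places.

6560·e^(0.23t) = 3130·e^(0.816t)
6560/3130 = e^((0.816 − 0.23)t) → ln(2.09585) = 0.586·t
t = 0.73996 / 0.586

t ≈ 1.26 minutes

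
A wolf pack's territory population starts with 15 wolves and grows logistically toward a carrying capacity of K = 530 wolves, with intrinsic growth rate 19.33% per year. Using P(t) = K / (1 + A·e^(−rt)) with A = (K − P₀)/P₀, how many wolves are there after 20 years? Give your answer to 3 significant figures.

≈ 308 wolves

A = (530 − 15)/15 = 34.33333
P(20) = 530 / (1 + 34.33333·e^(−0.1933·20)) = 530 / (1 + 34.33333·0.020942)
= 530 / 1.71901 ≈ 308.32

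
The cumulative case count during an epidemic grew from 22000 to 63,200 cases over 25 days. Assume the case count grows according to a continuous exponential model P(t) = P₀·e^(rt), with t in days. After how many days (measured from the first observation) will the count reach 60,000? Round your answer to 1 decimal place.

t ≈ 23.8 days

r = ln(63200/22000) / 25 ≈ 0.04221 per day
t = ln(60000/22000) / r = 1.0033 / 0.04221 ≈ 23.769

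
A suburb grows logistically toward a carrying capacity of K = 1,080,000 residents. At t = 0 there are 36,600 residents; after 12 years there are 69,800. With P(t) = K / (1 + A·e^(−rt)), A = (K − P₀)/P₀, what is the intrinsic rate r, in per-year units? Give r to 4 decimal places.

A = (1080000 − 36600)/36600 = 28.5082
69800 = 1080000/(1 + 28.5082·e^(−r·12)) → e^(−12r) = (15.47278 − 1)/28.5082 = 0.507671
r = −ln(0.507671)/12 = 0.67792/12

r ≈ 0.0565 per year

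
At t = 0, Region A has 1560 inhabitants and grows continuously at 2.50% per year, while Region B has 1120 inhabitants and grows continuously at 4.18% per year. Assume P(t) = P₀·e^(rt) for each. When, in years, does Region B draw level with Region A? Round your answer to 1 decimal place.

t ≈ 19.7 years

1560·e^(0.025t) = 1120·e^(0.0418t)
1560/1120 = e^((0.0418 − 0.025)t) → ln(1.39286) = 0.0168·t
t = 0.33136 / 0.0168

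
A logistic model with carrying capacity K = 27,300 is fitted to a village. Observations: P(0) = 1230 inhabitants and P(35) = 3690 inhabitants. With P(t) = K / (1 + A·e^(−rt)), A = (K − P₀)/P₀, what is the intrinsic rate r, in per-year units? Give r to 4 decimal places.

A = (27300 − 1230)/1230 = 21.19512
3690 = 27300/(1 + 21.19512·e^(−r·35)) → e^(−35r) = (7.39837 − 1)/21.19512 = 0.30188
r = −ln(0.30188)/35 = 1.19773/35

r ≈ 0.0342 per year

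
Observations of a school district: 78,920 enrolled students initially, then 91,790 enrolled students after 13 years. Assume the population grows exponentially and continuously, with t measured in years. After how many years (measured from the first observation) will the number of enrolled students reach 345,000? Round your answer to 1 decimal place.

t ≈ 126.9 years

r = ln(91790/78920) / 13 ≈ 0.011621 per year
t = ln(345000/78920) / r = 1.47511 / 0.011621 ≈ 126.938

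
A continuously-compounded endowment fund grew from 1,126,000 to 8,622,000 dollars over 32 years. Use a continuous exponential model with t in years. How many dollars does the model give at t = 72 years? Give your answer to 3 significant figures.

≈ 110,000,000 dollars

r = ln(8622000/1126000) / 32 ≈ 0.063614 per year
P(72) = 1126000 · e^(0.063614·72) = 1126000 · 97.53414 ≈ 109823442.66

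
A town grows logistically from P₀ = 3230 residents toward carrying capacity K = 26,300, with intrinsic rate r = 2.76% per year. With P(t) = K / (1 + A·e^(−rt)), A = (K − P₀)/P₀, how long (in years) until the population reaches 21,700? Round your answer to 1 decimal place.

A = (26300 − 3230)/3230 = 7.14241
21700 = 26300/(1 + 7.14241·e^(−0.0276t)) → 1 + 7.14241·e^(−0.0276t) = 1.21198
e^(−0.0276t) = 0.029679 → t = ln(33.69357)/0.0276 = 3.51731/0.0276

t ≈ 127.4 years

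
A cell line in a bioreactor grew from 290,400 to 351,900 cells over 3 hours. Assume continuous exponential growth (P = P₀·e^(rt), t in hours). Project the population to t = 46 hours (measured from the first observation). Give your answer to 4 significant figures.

≈ 5,523,000 cells

r = ln(351900/290400) / 3 ≈ 0.064029 per hour
P(46) = 290400 · e^(0.064029·46) = 290400 · 19.01724 ≈ 5522605.05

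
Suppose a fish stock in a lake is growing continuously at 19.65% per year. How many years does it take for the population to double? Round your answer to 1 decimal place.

doubling time = ln(2) / |r| = 0.69315 / 0.1965

doubling time ≈ 3.5 years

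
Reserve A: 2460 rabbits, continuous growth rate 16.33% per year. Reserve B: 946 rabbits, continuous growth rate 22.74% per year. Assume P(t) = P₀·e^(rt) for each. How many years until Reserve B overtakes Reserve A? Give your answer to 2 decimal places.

2460·e^(0.1633t) = 946·e^(0.2274t)
2460/946 = e^((0.2274 − 0.1633)t) → ln(2.60042) = 0.0641·t
t = 0.95567 / 0.0641

t ≈ 14.91 years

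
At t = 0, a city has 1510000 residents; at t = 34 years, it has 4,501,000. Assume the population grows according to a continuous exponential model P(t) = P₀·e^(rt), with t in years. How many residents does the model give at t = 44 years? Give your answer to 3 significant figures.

r = ln(4501000/1510000) / 34 ≈ 0.032123 per year
P(44) = 1510000 · e^(0.032123·44) = 1510000 · 4.11 ≈ 6206095.35

≈ 6,210,000 residents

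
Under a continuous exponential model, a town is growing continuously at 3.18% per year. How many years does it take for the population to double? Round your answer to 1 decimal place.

doubling time ≈ 21.8 years

doubling time = ln(2) / |r| = 0.69315 / 0.0318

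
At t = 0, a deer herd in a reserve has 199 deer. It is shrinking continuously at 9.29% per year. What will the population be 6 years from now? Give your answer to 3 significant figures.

P(6) = 199 · e^(-0.0929·6) = 199 · e^(-0.5574)
= 199 · 0.5727 ≈ 113.97

≈ 114 deer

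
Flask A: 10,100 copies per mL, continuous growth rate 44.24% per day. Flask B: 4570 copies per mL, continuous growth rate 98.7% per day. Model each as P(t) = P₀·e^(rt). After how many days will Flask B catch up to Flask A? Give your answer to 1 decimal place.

t ≈ 1.5 days

10100·e^(0.4424t) = 4570·e^(0.987t)
10100/4570 = e^((0.987 − 0.4424)t) → ln(2.21007) = 0.5446·t
t = 0.79302 / 0.5446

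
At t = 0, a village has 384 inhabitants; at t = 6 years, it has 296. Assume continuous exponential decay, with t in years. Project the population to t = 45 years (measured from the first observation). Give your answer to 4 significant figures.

≈ 54.52 inhabitants

r = ln(296/384) / 6 ≈ -0.043381 per year
P(45) = 384 · e^(-0.043381·45) = 384 · 0.14197 ≈ 54.52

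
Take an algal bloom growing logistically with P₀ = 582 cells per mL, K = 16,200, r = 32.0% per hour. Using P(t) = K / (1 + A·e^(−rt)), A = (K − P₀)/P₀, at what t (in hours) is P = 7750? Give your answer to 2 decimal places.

t ≈ 10.01 hours

A = (16200 − 582)/582 = 26.83505
7750 = 16200/(1 + 26.83505·e^(−0.32t)) → 1 + 26.83505·e^(−0.32t) = 2.09032
e^(−0.32t) = 0.040631 → t = ln(24.61203)/0.32 = 3.20324/0.32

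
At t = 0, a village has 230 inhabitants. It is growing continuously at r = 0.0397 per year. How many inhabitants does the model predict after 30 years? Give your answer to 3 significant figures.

P(30) = 230 · e^(0.0397·30) = 230 · e^(1.191)
= 230 · 3.29037 ≈ 756.79

≈ 757 inhabitants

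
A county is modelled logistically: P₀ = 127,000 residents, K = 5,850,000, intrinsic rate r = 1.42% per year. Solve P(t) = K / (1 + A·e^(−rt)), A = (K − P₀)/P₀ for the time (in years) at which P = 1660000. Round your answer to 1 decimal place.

t ≈ 203.0 years

A = (5850000 − 127000)/127000 = 45.06299
1660000 = 5850000/(1 + 45.06299·e^(−0.0142t)) → 1 + 45.06299·e^(−0.0142t) = 3.5241
e^(−0.0142t) = 0.056013 → t = ln(17.85312)/0.0142 = 2.88218/0.0142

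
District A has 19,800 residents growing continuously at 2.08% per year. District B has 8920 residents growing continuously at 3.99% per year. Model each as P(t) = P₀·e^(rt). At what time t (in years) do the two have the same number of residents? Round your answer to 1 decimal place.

19800·e^(0.0208t) = 8920·e^(0.0399t)
19800/8920 = e^((0.0399 − 0.0208)t) → ln(2.21973) = 0.0191·t
t = 0.79739 / 0.0191

t ≈ 41.7 years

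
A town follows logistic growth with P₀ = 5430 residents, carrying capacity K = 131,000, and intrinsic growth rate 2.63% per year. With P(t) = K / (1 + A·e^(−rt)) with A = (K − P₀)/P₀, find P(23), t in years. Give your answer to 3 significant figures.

≈ 9,610 residents

A = (131000 − 5430)/5430 = 23.12523
P(23) = 131000 / (1 + 23.12523·e^(−0.0263·23)) = 131000 / (1 + 23.12523·0.546129)
= 131000 / 13.62936 ≈ 9611.6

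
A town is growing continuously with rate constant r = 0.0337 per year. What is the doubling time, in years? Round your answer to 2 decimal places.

doubling time ≈ 20.57 years

doubling time = ln(2) / |r| = 0.69315 / 0.0337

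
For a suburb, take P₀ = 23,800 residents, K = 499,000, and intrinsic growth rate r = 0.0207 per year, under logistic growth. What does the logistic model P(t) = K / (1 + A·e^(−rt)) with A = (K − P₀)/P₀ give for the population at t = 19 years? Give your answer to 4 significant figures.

≈ 34,480 residents

A = (499000 − 23800)/23800 = 19.96639
P(19) = 499000 / (1 + 19.96639·e^(−0.0207·19)) = 499000 / (1 + 19.96639·0.674826)
= 499000 / 14.47384 ≈ 34475.99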